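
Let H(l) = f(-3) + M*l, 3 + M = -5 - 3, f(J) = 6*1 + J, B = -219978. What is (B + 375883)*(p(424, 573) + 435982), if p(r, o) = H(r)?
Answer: 67245100505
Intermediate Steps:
f(J) = 6 + J
M = -11 (M = -3 + (-5 - 3) = -3 - 8 = -11)
H(l) = 3 - 11*l (H(l) = (6 - 3) - 11*l = 3 - 11*l)
p(r, o) = 3 - 11*r
(B + 375883)*(p(424, 573) + 435982) = (-219978 + 375883)*((3 - 11*424) + 435982) = 155905*((3 - 4664) + 435982) = 155905*(-4661 + 435982) = 155905*431321 = 67245100505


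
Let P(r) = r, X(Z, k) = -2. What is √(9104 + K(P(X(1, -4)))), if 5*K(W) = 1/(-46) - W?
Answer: √481622530/230 ≈ 95.417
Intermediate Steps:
K(W) = -1/230 - W/5 (K(W) = (1/(-46) - W)/5 = (-1/46 - W)/5 = -1/230 - W/5)
√(9104 + K(P(X(1, -4)))) = √(9104 + (-1/230 - ⅕*(-2))) = √(9104 + (-1/230 + ⅖)) = √(9104 + 91/230) = √(2094011/230) = √481622530/230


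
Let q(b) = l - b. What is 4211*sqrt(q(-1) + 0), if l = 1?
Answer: 4211*sqrt(2) ≈ 5955.3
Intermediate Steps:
q(b) = 1 - b
4211*sqrt(q(-1) + 0) = 4211*sqrt((1 - 1*(-1)) + 0) = 4211*sqrt((1 + 1) + 0) = 4211*sqrt(2 + 0) = 4211*sqrt(2)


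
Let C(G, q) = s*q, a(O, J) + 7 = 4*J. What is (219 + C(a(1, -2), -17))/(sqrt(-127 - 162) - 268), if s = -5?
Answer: -81472/72113 - 5168*I/72113 ≈ -1.1298 - 0.071665*I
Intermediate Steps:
a(O, J) = -7 + 4*J
C(G, q) = -5*q
(219 + C(a(1, -2), -17))/(sqrt(-127 - 162) - 268) = (219 - 5*(-17))/(sqrt(-127 - 162) - 268) = (219 + 85)/(sqrt(-289) - 268) = 304/(17*I - 268) = 304/(-268 + 17*I) = 304*((-268 - 17*I)/72113) = 304*(-268 - 17*I)/72113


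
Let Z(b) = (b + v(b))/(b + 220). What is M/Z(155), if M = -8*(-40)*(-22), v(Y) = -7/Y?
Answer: -68200000/4003 ≈ -17037.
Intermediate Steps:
Z(b) = (b - 7/b)/(220 + b) (Z(b) = (b - 7/b)/(b + 220) = (b - 7/b)/(220 + b))
M = -7040 (M = 320*(-22) = -7040)
M/Z(155) = -7040*155*(220 + 155)/(-7 + 155²) = -7040*58125/(-7 + 24025) = -7040/((1/155)*(1/375)*24018) = -7040/8006/19375 = -7040*19375/8006 = -68200000/4003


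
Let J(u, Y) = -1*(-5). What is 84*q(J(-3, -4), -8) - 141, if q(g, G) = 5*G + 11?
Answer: -2577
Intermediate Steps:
J(u, Y) = 5
q(g, G) = 11 + 5*G
84*q(J(-3, -4), -8) - 141 = 84*(11 + 5*(-8)) - 141 = 84*(11 - 40) - 141 = 84*(-29) - 141 = -2436 - 141 = -2577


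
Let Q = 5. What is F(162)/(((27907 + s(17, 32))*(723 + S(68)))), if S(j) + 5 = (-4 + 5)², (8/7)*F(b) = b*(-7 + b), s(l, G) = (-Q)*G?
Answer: 9765/8866708 ≈ 0.0011013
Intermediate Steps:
s(l, G) = -5*G (s(l, G) = (-1*5)*G = -5*G)
F(b) = 7*b*(-7 + b)/8 (F(b) = 7*(b*(-7 + b))/8 = 7*b*(-7 + b)/8)
S(j) = -4 (S(j) = -5 + (-4 + 5)² = -5 + 1² = -5 + 1 = -4)
F(162)/(((27907 + s(17, 32))*(723 + S(68)))) = ((7/8)*162*(-7 + 162))/(((27907 - 5*32)*(723 - 4))) = ((7/8)*162*155)/(((27907 - 160)*719)) = 87885/(4*((27747*719))) = (87885/4)/19950093 = (87885/4)*(1/19950093) = 9765/8866708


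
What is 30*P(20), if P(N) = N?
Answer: 600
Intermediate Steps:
30*P(20) = 30*20 = 600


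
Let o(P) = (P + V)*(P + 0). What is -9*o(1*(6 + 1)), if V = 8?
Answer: -945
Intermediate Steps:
o(P) = P*(8 + P) (o(P) = (P + 8)*(P + 0) = (8 + P)*P = P*(8 + P))
-9*o(1*(6 + 1)) = -9*1*(6 + 1)*(8 + 1*(6 + 1)) = -9*1*7*(8 + 1*7) = -63*(8 + 7) = -63*15 = -9*105 = -945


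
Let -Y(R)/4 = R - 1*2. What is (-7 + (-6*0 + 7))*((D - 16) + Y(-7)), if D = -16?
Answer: 0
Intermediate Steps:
Y(R) = 8 - 4*R (Y(R) = -4*(R - 1*2) = -4*(R - 2) = -4*(-2 + R) = 8 - 4*R)
(-7 + (-6*0 + 7))*((D - 16) + Y(-7)) = (-7 + (-6*0 + 7))*((-16 - 16) + (8 - 4*(-7))) = (-7 + (0 + 7))*(-32 + (8 + 28)) = (-7 + 7)*(-32 + 36) = 0*4 = 0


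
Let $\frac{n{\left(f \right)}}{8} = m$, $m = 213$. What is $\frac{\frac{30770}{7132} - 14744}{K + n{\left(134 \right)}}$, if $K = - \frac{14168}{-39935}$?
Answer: $- \frac{299864606895}{34673444704} \approx -8.6483$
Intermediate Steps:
$K = \frac{2024}{5705}$ ($K = \left(-14168\right) \left(- \frac{1}{39935}\right) = \frac{2024}{5705} \approx 0.35478$)
$n{\left(f \right)} = 1704$ ($n{\left(f \right)} = 8 \cdot 213 = 1704$)
$\frac{\frac{30770}{7132} - 14744}{K + n{\left(134 \right)}} = \frac{\frac{30770}{7132} - 14744}{\frac{2024}{5705} + 1704} = \frac{30770 \cdot \frac{1}{7132} - 14744}{\frac{9723344}{5705}} = \left(\frac{15385}{3566} - 14744\right) \frac{5705}{9723344} = \left(- \frac{52561719}{3566}\right) \frac{5705}{9723344} = - \frac{299864606895}{34673444704}$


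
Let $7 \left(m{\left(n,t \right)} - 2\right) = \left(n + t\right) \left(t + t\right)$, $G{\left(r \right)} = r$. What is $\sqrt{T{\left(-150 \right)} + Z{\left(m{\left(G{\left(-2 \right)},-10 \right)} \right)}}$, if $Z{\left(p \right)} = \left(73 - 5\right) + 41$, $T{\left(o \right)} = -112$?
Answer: $i \sqrt{3} \approx 1.732 i$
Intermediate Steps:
$m{\left(n,t \right)} = 2 + \frac{2 t \left(n + t\right)}{7}$ ($m{\left(n,t \right)} = 2 + \frac{\left(n + t\right) \left(t + t\right)}{7} = 2 + \frac{\left(n + t\right) 2 t}{7} = 2 + \frac{2 t \left(n + t\right)}{7}$)
$Z{\left(p \right)} = 109$ ($Z{\left(p \right)} = 68 + 41 = 109$)
$\sqrt{T{\left(-150 \right)} + Z{\left(m{\left(G{\left(-2 \right)},-10 \right)} \right)}} = \sqrt{-112 + 109} = \sqrt{-3} = i \sqrt{3}$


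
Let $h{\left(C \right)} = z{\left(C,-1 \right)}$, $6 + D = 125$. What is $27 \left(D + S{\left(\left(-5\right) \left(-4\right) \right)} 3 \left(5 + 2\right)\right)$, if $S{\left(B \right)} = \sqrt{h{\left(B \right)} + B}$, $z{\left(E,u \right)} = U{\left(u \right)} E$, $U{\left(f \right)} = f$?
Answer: $3213$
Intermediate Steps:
$D = 119$ ($D = -6 + 125 = 119$)
$z{\left(E,u \right)} = E u$ ($z{\left(E,u \right)} = u E = E u$)
$h{\left(C \right)} = - C$ ($h{\left(C \right)} = C \left(-1\right) = - C$)
$S{\left(B \right)} = 0$ ($S{\left(B \right)} = \sqrt{- B + B} = \sqrt{0} = 0$)
$27 \left(D + S{\left(\left(-5\right) \left(-4\right) \right)} 3 \left(5 + 2\right)\right) = 27 \left(119 + 0 \cdot 3 \left(5 + 2\right)\right) = 27 \left(119 + 0 \cdot 3 \cdot 7\right) = 27 \left(119 + 0 \cdot 21\right) = 27 \left(119 + 0\right) = 27 \cdot 119 = 3213$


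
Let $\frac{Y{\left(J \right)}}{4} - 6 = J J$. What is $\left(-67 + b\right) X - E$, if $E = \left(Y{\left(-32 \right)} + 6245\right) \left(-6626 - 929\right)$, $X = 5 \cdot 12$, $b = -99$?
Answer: $78297615$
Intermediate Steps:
$X = 60$
$Y{\left(J \right)} = 24 + 4 J^{2}$ ($Y{\left(J \right)} = 24 + 4 J J = 24 + 4 J^{2}$)
$E = -78307575$ ($E = \left(\left(24 + 4 \left(-32\right)^{2}\right) + 6245\right) \left(-6626 - 929\right) = \left(\left(24 + 4 \cdot 1024\right) + 6245\right) \left(-7555\right) = \left(\left(24 + 4096\right) + 6245\right) \left(-7555\right) = \left(4120 + 6245\right) \left(-7555\right) = 10365 \left(-7555\right) = -78307575$)
$\left(-67 + b\right) X - E = \left(-67 - 99\right) 60 - -78307575 = \left(-166\right) 60 + 78307575 = -9960 + 78307575 = 78297615$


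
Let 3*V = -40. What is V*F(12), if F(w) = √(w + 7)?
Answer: -40*√19/3 ≈ -58.119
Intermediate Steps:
F(w) = √(7 + w)
V = -40/3 (V = (⅓)*(-40) = -40/3 ≈ -13.333)
V*F(12) = -40*√(7 + 12)/3 = -40*√19/3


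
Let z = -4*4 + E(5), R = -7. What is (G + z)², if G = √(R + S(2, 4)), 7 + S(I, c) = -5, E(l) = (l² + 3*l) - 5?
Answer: (19 + I*√19)² ≈ 342.0 + 165.64*I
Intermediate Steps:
E(l) = -5 + l² + 3*l
S(I, c) = -12 (S(I, c) = -7 - 5 = -12)
z = 19 (z = -4*4 + (-5 + 5² + 3*5) = -16 + (-5 + 25 + 15) = -16 + 35 = 19)
G = I*√19 (G = √(-7 - 12) = √(-19) = I*√19 ≈ 4.3589*I)
(G + z)² = (I*√19 + 19)² = (19 + I*√19)²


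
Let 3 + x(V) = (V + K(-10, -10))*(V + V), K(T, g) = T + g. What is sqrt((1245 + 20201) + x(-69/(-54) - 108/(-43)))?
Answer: sqrt(12772385966)/774 ≈ 146.01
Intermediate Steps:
x(V) = -3 + 2*V*(-20 + V) (x(V) = -3 + (V + (-10 - 10))*(V + V) = -3 + (V - 20)*(2*V) = -3 + (-20 + V)*(2*V) = -3 + 2*V*(-20 + V))
sqrt((1245 + 20201) + x(-69/(-54) - 108/(-43))) = sqrt((1245 + 20201) + (-3 - 40*(-69/(-54) - 108/(-43)) + 2*(-69/(-54) - 108/(-43))**2)) = sqrt(21446 + (-3 - 40*(-69*(-1/54) - 108*(-1/43)) + 2*(-69*(-1/54) - 108*(-1/43))**2)) = sqrt(21446 + (-3 - 40*(23/18 + 108/43) + 2*(23/18 + 108/43)**2)) = sqrt(21446 + (-3 - 40*2933/774 + 2*(2933/774)**2)) = sqrt(21446 + (-3 - 58660/387 + 2*(8602489/599076))) = sqrt(21446 + (-3 - 58660/387 + 8602489/299538)) = sqrt(21446 - 37698965/299538) = sqrt(6386192983/299538) = sqrt(12772385966)/774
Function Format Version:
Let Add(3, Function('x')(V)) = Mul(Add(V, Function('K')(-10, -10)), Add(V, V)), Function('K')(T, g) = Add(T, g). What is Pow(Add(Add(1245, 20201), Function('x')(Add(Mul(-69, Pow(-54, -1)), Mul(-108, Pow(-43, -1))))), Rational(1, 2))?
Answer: Mul(Rational(1, 774), Pow(12772385966, Rational(1, 2))) ≈ 146.01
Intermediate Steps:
Function('x')(V) = Add(-3, Mul(2, V, Add(-20, V))) (Function('x')(V) = Add(-3, Mul(Add(V, Add(-10, -10)), Add(V, V))) = Add(-3, Mul(Add(V, -20), Mul(2, V))) = Add(-3, Mul(Add(-20, V), Mul(2, V))) = Add(-3, Mul(2, V, Add(-20, V))))
Pow(Add(Add(1245, 20201), Function('x')(Add(Mul(-69, Pow(-54, -1)), Mul(-108, Pow(-43, -1))))), Rational(1, 2)) = Pow(Add(Add(1245, 20201), Add(-3, Mul(-40, Add(Mul(-69, Pow(-54, -1)), Mul(-108, Pow(-43, -1)))), Mul(2, Pow(Add(Mul(-69, Pow(-54, -1)), Mul(-108, Pow(-43, -1))), 2)))), Rational(1, 2)) = Pow(Add(21446, Add(-3, Mul(-40, Add(Mul(-69, Rational(-1, 54)), Mul(-108, Rational(-1, 43)))), Mul(2, Pow(Add(Mul(-69, Rational(-1, 54)), Mul(-108, Rational(-1, 43))), 2)))), Rational(1, 2)) = Pow(Add(21446, Add(-3, Mul(-40, Add(Rational(23, 18), Rational(108, 43))), Mul(2, Pow(Add(Rational(23, 18), Rational(108, 43)), 2)))), Rational(1, 2)) = Pow(Add(21446, Add(-3, Mul(-40, Rational(2933, 774)), Mul(2, Pow(Rational(2933, 774), 2)))), Rational(1, 2)) = Pow(Add(21446, Add(-3, Rational(-58660, 387), Mul(2, Rational(8602489, 599076)))), Rational(1, 2)) = Pow(Add(21446, Add(-3, Rational(-58660, 387), Rational(8602489, 299538))), Rational(1, 2)) = Pow(Add(21446, Rational(-37698965, 299538)), Rational(1, 2)) = Pow(Rational(6386192983, 299538), Rational(1, 2)) = Mul(Rational(1, 774), Pow(12772385966, Rational(1, 2)))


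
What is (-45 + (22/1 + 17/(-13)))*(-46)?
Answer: 14536/13 ≈ 1118.2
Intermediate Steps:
(-45 + (22/1 + 17/(-13)))*(-46) = (-45 + (22*1 + 17*(-1/13)))*(-46) = (-45 + (22 - 17/13))*(-46) = (-45 + 269/13)*(-46) = -316/13*(-46) = 14536/13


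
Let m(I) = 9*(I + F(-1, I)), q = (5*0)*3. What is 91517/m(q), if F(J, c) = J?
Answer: -91517/9 ≈ -10169.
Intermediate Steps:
q = 0 (q = 0*3 = 0)
m(I) = -9 + 9*I (m(I) = 9*(I - 1) = 9*(-1 + I) = -9 + 9*I)
91517/m(q) = 91517/(-9 + 9*0) = 91517/(-9 + 0) = 91517/(-9) = 91517*(-1/9) = -91517/9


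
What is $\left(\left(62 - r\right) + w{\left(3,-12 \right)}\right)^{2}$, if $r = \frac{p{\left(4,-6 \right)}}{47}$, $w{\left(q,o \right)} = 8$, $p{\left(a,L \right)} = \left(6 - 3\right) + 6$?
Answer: $\frac{10764961}{2209} \approx 4873.2$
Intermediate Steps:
$p{\left(a,L \right)} = 9$ ($p{\left(a,L \right)} = 3 + 6 = 9$)
$r = \frac{9}{47} \approx 0.19149$
$\left(\left(62 - r\right) + w{\left(3,-12 \right)}\right)^{2} = \left(\left(62 - \frac{9}{47}\right) + 8\right)^{2} = \left(\frac{2905}{47} + 8\right)^{2} = \left(\frac{3281}{47}\right)^{2} = \frac{10764961}{2209}$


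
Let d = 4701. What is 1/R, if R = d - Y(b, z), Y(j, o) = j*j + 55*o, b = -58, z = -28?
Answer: 1/2877 ≈ 0.00034758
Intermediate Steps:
Y(j, o) = j² + 55*o
R = 2877 (R = 4701 - ((-58)² + 55*(-28)) = 4701 - (3364 - 1540) = 4701 - 1*1824 = 4701 - 1824 = 2877)
1/R = 1/2877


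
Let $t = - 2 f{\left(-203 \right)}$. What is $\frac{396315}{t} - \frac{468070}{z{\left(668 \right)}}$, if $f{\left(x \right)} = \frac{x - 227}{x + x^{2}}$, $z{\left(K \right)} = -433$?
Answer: $\frac{703721236157}{37238} \approx 1.8898 \cdot 10^{7}$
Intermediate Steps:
$f{\left(x \right)} = \frac{-227 + x}{x + x^{2}}$
$t = \frac{430}{20503}$ ($t = - 2 \frac{-227 - 203}{\left(-203\right) \left(1 - 203\right)} = - 2 \left(\left(- \frac{1}{203}\right) \frac{1}{-202} \left(-430\right)\right) = - 2 \left(\left(- \frac{1}{203}\right) \left(- \frac{1}{202}\right) \left(-430\right)\right) = \left(-2\right) \left(- \frac{215}{20503}\right) = \frac{430}{20503} \approx 0.020973$)
$\frac{396315}{t} - \frac{468070}{z{\left(668 \right)}} = \frac{396315}{\frac{430}{20503}} - \frac{468070}{-433} = 396315 \cdot \frac{20503}{430} - - \frac{468070}{433} = \frac{1625129289}{86} + \frac{468070}{433} = \frac{703721236157}{37238}$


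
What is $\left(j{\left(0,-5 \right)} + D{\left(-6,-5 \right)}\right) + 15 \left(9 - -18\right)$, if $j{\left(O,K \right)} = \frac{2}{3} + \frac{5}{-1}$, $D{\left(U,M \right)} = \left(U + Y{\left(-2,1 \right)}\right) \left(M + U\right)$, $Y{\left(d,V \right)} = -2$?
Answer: $\frac{1466}{3} \approx 488.67$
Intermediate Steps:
$D{\left(U,M \right)} = \left(-2 + U\right) \left(M + U\right)$ ($D{\left(U,M \right)} = \left(U - 2\right) \left(M + U\right) = \left(-2 + U\right) \left(M + U\right)$)
$j{\left(O,K \right)} = - \frac{13}{3}$ ($j{\left(O,K \right)} = 2 \cdot \frac{1}{3} + 5 \left(-1\right) = \frac{2}{3} - 5 = - \frac{13}{3}$)
$\left(j{\left(0,-5 \right)} + D{\left(-6,-5 \right)}\right) + 15 \left(9 - -18\right) = \left(- \frac{13}{3} - \left(-52 - 36\right)\right) + 15 \left(9 - -18\right) = \left(- \frac{13}{3} + \left(36 + 10 + 12 + 30\right)\right) + 15 \left(9 + 18\right) = \left(- \frac{13}{3} + 88\right) + 15 \cdot 27 = \frac{251}{3} + 405 = \frac{1466}{3}$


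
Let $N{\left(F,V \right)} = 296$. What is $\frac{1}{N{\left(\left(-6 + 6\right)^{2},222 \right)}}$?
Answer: $\frac{1}{296} \approx 0.0033784$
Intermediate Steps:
$\frac{1}{N{\left(\left(-6 + 6\right)^{2},222 \right)}} = \frac{1}{296}$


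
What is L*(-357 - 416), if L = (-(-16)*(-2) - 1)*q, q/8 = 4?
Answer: 816288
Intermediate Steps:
q = 32 (q = 8*4 = 32)
L = -1056 (L = (-(-16)*(-2) - 1)*32 = (-4*8 - 1)*32 = (-32 - 1)*32 = -33*32 = -1056)
L*(-357 - 416) = -1056*(-357 - 416) = -1056*(-773) = 816288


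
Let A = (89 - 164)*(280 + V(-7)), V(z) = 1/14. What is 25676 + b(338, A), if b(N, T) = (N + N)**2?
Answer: 482652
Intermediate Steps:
V(z) = 1/14
A = -294075/14 (A = (89 - 164)*(280 + 1/14) = -75*3921/14 = -294075/14 ≈ -21005.)
b(N, T) = 4*N**2 (b(N, T) = (2*N)**2 = 4*N**2)
25676 + b(338, A) = 25676 + 4*338**2 = 25676 + 4*114244 = 25676 + 456976 = 482652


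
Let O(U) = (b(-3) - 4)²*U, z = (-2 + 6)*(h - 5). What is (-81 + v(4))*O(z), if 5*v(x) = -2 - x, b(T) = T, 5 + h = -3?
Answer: 1047228/5 ≈ 2.0945e+5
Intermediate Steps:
h = -8 (h = -5 - 3 = -8)
v(x) = -⅖ - x/5 (v(x) = (-2 - x)/5 = -⅖ - x/5)
z = -52 (z = (-2 + 6)*(-8 - 5) = 4*(-13) = -52)
O(U) = 49*U (O(U) = (-3 - 4)²*U = (-7)²*U = 49*U)
(-81 + v(4))*O(z) = (-81 + (-⅖ - ⅕*4))*(49*(-52)) = (-81 + (-⅖ - ⅘))*(-2548) = (-81 - 6/5)*(-2548) = -411/5*(-2548) = 1047228/5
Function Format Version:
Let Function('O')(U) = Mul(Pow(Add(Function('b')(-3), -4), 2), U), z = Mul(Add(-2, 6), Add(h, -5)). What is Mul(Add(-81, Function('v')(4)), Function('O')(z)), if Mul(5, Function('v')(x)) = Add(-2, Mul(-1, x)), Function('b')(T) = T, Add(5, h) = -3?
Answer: Rational(1047228, 5) ≈ 2.0945e+5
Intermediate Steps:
h = -8 (h = Add(-5, -3) = -8)
Function('v')(x) = Add(Rational(-2, 5), Mul(Rational(-1, 5), x)) (Function('v')(x) = Mul(Rational(1, 5), Add(-2, Mul(-1, x))) = Add(Rational(-2, 5), Mul(Rational(-1, 5), x)))
z = -52 (z = Mul(Add(-2, 6), Add(-8, -5)) = Mul(4, -13) = -52)
Function('O')(U) = Mul(49, U) (Function('O')(U) = Mul(Pow(Add(-3, -4), 2), U) = Mul(Pow(-7, 2), U) = Mul(49, U))
Mul(Add(-81, Function('v')(4)), Function('O')(z)) = Mul(Add(-81, Add(Rational(-2, 5), Mul(Rational(-1, 5), 4))), Mul(49, -52)) = Mul(Add(-81, Add(Rational(-2, 5), Rational(-4, 5))), -2548) = Mul(Add(-81, Rational(-6, 5)), -2548) = Mul(Rational(-411, 5), -2548) = Rational(1047228, 5)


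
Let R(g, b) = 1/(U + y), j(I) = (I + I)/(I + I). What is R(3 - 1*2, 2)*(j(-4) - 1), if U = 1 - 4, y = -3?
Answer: 0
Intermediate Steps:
j(I) = 1 (j(I) = (2*I)/((2*I)) = (2*I)*(1/(2*I)) = 1)
U = -3
R(g, b) = -1/6 (R(g, b) = 1/(-3 - 3) = 1/(-6) = -1/6)
R(3 - 1*2, 2)*(j(-4) - 1) = -(1 - 1)/6 = -1/6*0 = 0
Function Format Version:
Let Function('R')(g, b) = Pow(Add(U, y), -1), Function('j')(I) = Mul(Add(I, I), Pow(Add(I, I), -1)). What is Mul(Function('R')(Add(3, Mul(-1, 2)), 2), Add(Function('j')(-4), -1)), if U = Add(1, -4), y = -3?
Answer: 0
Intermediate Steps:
Function('j')(I) = 1 (Function('j')(I) = Mul(Mul(2, I), Pow(Mul(2, I), -1)) = Mul(Mul(2, I), Mul(Rational(1, 2), Pow(I, -1))) = 1)
U = -3
Function('R')(g, b) = Rational(-1, 6) (Function('R')(g, b) = Pow(Add(-3, -3), -1) = Pow(-6, -1) = Rational(-1, 6))
Mul(Function('R')(Add(3, Mul(-1, 2)), 2), Add(Function('j')(-4), -1)) = Mul(Rational(-1, 6), Add(1, -1)) = Mul(Rational(-1, 6), 0) = 0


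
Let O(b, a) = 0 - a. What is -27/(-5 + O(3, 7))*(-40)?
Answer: -90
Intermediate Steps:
O(b, a) = -a
-27/(-5 + O(3, 7))*(-40) = -27/(-5 - 1*7)*(-40) = -27/(-5 - 7)*(-40) = -27/(-12)*(-40) = -27*(-1/12)*(-40) = (9/4)*(-40) = -90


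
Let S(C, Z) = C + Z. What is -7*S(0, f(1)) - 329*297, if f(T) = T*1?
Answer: -97720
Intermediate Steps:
f(T) = T
-7*S(0, f(1)) - 329*297 = -7*(0 + 1) - 329*297 = -7*1 - 97713 = -7 - 97713 = -97720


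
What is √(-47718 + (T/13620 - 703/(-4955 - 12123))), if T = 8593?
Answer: I*√161355720523676258985/58150590 ≈ 218.44*I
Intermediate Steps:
√(-47718 + (T/13620 - 703/(-4955 - 12123))) = √(-47718 + (8593/13620 - 703/(-4955 - 12123))) = √(-47718 + (8593*(1/13620) - 703/(-17078))) = √(-47718 + (8593/13620 - 703*(-1/17078))) = √(-47718 + (8593/13620 + 703/17078)) = √(-47718 + 78163057/116301180) = √(-5549581544183/116301180) = I*√161355720523676258985/58150590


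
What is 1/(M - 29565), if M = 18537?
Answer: -1/11028 ≈ -9.0678e-5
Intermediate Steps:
1/(M - 29565) = 1/(18537 - 29565) = 1/(-11028) = -1/11028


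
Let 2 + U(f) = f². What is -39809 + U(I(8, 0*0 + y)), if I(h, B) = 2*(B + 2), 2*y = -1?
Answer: -39802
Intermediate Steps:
y = -½ (y = (½)*(-1) = -½ ≈ -0.50000)
I(h, B) = 4 + 2*B (I(h, B) = 2*(2 + B) = 4 + 2*B)
U(f) = -2 + f²
-39809 + U(I(8, 0*0 + y)) = -39809 + (-2 + (4 + 2*(0*0 - ½))²) = -39809 + (-2 + (4 + 2*(0 - ½))²) = -39809 + (-2 + (4 + 2*(-½))²) = -39809 + (-2 + (4 - 1)²) = -39809 + (-2 + 3²) = -39809 + (-2 + 9) = -39809 + 7 = -39802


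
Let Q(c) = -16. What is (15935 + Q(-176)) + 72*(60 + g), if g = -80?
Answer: 14479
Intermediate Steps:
(15935 + Q(-176)) + 72*(60 + g) = (15935 - 16) + 72*(60 - 80) = 15919 + 72*(-20) = 15919 - 1440 = 14479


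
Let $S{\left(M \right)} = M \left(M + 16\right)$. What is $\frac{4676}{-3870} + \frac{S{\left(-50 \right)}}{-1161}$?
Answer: $- \frac{15514}{5805} \approx -2.6725$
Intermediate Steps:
$S{\left(M \right)} = M \left(16 + M\right)$
$\frac{4676}{-3870} + \frac{S{\left(-50 \right)}}{-1161} = \frac{4676}{-3870} + \frac{\left(-50\right) \left(16 - 50\right)}{-1161} = 4676 \left(- \frac{1}{3870}\right) + \left(-50\right) \left(-34\right) \left(- \frac{1}{1161}\right) = - \frac{2338}{1935} + 1700 \left(- \frac{1}{1161}\right) = - \frac{2338}{1935} - \frac{1700}{1161} = - \frac{15514}{5805}$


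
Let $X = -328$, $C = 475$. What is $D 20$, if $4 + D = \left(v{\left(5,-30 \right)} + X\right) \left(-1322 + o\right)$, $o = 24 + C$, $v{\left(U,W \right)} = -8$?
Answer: $5530480$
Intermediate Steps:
$o = 499$ ($o = 24 + 475 = 499$)
$D = 276524$ ($D = -4 + \left(-8 - 328\right) \left(-1322 + 499\right) = -4 - -276528 = -4 + 276528 = 276524$)
$D 20 = 276524 \cdot 20 = 5530480$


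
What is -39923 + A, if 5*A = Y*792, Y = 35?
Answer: -34379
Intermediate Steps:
A = 5544 (A = (35*792)/5 = (⅕)*27720 = 5544)
-39923 + A = -39923 + 5544 = -34379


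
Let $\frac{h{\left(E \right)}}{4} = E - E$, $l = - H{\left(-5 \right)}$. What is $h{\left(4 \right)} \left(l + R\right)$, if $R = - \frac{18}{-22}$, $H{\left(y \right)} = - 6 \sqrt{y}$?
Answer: $0$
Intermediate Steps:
$R = \frac{9}{11}$ ($R = \left(-18\right) \left(- \frac{1}{22}\right) = \frac{9}{11} \approx 0.81818$)
$l = 6 i \sqrt{5}$ ($l = - \left(-6\right) \sqrt{-5} = - \left(-6\right) i \sqrt{5} = 6 i \sqrt{5} \approx 13.416 i$)
$h{\left(E \right)} = 0$ ($h{\left(E \right)} = 4 \left(E - E\right) = 4 \cdot 0 = 0$)
$h{\left(4 \right)} \left(l + R\right) = 0 \left(6 i \sqrt{5} + \frac{9}{11}\right) = 0 \left(\frac{9}{11} + 6 i \sqrt{5}\right) = 0$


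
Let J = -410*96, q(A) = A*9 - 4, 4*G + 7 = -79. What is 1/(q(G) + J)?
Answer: -2/79115 ≈ -2.5280e-5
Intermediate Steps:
G = -43/2 (G = -7/4 + (¼)*(-79) = -7/4 - 79/4 = -43/2 ≈ -21.500)
q(A) = -4 + 9*A (q(A) = 9*A - 4 = -4 + 9*A)
J = -39360
1/(q(G) + J) = 1/((-4 + 9*(-43/2)) - 39360) = 1/((-4 - 387/2) - 39360) = 1/(-395/2 - 39360) = 1/(-79115/2) = -2/79115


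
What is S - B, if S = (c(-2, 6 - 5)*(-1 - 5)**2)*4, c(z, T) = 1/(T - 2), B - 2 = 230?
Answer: -376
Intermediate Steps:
B = 232 (B = 2 + 230 = 232)
c(z, T) = 1/(-2 + T)
S = -144 (S = ((-1 - 5)**2/(-2 + (6 - 5)))*4 = ((-6)**2/(-2 + 1))*4 = (36/(-1))*4 = -1*36*4 = -36*4 = -144)
S - B = -144 - 1*232 = -144 - 232 = -376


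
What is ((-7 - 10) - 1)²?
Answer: 324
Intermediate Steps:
((-7 - 10) - 1)² = (-17 - 1)² = (-18)² = 324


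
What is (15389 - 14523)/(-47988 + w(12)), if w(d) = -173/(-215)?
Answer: -186190/10317247 ≈ -0.018046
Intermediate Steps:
w(d) = 173/215 (w(d) = -173*(-1/215) = 173/215)
(15389 - 14523)/(-47988 + w(12)) = (15389 - 14523)/(-47988 + 173/215) = 866/(-10317247/215) = 866*(-215/10317247) = -186190/10317247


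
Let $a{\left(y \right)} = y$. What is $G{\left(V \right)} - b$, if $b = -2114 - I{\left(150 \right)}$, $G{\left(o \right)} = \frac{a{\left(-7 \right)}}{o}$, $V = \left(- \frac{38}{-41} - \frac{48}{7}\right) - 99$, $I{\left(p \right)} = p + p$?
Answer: $\frac{72699619}{30115} \approx 2414.1$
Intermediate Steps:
$I{\left(p \right)} = 2 p$
$V = - \frac{30115}{287}$ ($V = \left(\left(-38\right) \left(- \frac{1}{41}\right) - \frac{48}{7}\right) - 99 = \left(\frac{38}{41} - \frac{48}{7}\right) - 99 = - \frac{1702}{287} - 99 = - \frac{30115}{287} \approx -104.93$)
$G{\left(o \right)} = - \frac{7}{o}$
$b = -2414$ ($b = -2114 - 2 \cdot 150 = -2114 - 300 = -2414$)
$G{\left(V \right)} - b = - \frac{7}{- \frac{30115}{287}} - -2414 = \left(-7\right) \left(- \frac{287}{30115}\right) + 2414 = \frac{2009}{30115} + 2414 = \frac{72699619}{30115}$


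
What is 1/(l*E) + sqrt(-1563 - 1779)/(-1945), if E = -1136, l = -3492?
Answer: 1/3966912 - I*sqrt(3342)/1945 ≈ 2.5209e-7 - 0.029722*I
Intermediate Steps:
1/(l*E) + sqrt(-1563 - 1779)/(-1945) = 1/(-3492*(-1136)) + sqrt(-1563 - 1779)/(-1945) = -1/3492*(-1/1136) + sqrt(-3342)*(-1/1945) = 1/3966912 + (I*sqrt(3342))*(-1/1945) = 1/3966912 - I*sqrt(3342)/1945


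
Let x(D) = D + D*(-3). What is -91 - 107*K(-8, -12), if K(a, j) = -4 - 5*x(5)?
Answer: -5013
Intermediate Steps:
x(D) = -2*D (x(D) = D - 3*D = -2*D)
K(a, j) = 46 (K(a, j) = -4 - (-10)*5 = -4 - 5*(-10) = -4 + 50 = 46)
-91 - 107*K(-8, -12) = -91 - 107*46 = -91 - 4922 = -5013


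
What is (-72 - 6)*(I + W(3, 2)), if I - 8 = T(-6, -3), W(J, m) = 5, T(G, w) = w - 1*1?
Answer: -702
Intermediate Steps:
T(G, w) = -1 + w (T(G, w) = w - 1 = -1 + w)
I = 4 (I = 8 + (-1 - 3) = 8 - 4 = 4)
(-72 - 6)*(I + W(3, 2)) = (-72 - 6)*(4 + 5) = -78*9 = -702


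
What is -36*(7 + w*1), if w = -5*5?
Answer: 648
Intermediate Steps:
w = -25
-36*(7 + w*1) = -36*(7 - 25*1) = -36*(7 - 25) = -36*(-18) = 648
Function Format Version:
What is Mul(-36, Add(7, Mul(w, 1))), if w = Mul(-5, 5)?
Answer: 648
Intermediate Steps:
w = -25
Mul(-36, Add(7, Mul(w, 1))) = Mul(-36, Add(7, Mul(-25, 1))) = Mul(-36, Add(7, -25)) = Mul(-36, -18) = 648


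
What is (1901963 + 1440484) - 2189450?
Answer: 1152997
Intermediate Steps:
(1901963 + 1440484) - 2189450 = 3342447 - 2189450 = 1152997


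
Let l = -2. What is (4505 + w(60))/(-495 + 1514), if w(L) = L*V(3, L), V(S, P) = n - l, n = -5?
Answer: 4325/1019 ≈ 4.2444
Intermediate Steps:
V(S, P) = -3 (V(S, P) = -5 - 1*(-2) = -5 + 2 = -3)
w(L) = -3*L (w(L) = L*(-3) = -3*L)
(4505 + w(60))/(-495 + 1514) = (4505 - 3*60)/(-495 + 1514) = (4505 - 180)/1019 = 4325*(1/1019) = 4325/1019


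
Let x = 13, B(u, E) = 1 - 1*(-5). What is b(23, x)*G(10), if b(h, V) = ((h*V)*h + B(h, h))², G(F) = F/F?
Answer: 47375689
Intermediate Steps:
G(F) = 1
B(u, E) = 6 (B(u, E) = 1 + 5 = 6)
b(h, V) = (6 + V*h²)² (b(h, V) = ((h*V)*h + 6)² = ((V*h)*h + 6)² = (V*h² + 6)² = (6 + V*h²)²)
b(23, x)*G(10) = (6 + 13*23²)²*1 = (6 + 13*529)²*1 = (6 + 6877)²*1 = 6883²*1 = 47375689*1 = 47375689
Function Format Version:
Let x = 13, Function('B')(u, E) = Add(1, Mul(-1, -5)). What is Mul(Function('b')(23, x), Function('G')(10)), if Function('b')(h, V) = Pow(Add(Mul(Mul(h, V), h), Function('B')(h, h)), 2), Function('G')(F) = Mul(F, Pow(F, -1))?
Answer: 47375689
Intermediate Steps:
Function('G')(F) = 1
Function('B')(u, E) = 6 (Function('B')(u, E) = Add(1, 5) = 6)
Function('b')(h, V) = Pow(Add(6, Mul(V, Pow(h, 2))), 2) (Function('b')(h, V) = Pow(Add(Mul(Mul(h, V), h), 6), 2) = Pow(Add(Mul(Mul(V, h), h), 6), 2) = Pow(Add(Mul(V, Pow(h, 2)), 6), 2) = Pow(Add(6, Mul(V, Pow(h, 2))), 2))
Mul(Function('b')(23, x), Function('G')(10)) = Mul(Pow(Add(6, Mul(13, Pow(23, 2))), 2), 1) = Mul(Pow(Add(6, Mul(13, 529)), 2), 1) = Mul(Pow(Add(6, 6877), 2), 1) = Mul(Pow(6883, 2), 1) = Mul(47375689, 1) = 47375689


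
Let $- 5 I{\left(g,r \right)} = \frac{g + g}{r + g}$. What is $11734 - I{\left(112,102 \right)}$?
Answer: $\frac{6277802}{535} \approx 11734.0$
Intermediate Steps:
$I{\left(g,r \right)} = - \frac{2 g}{5 \left(g + r\right)}$ ($I{\left(g,r \right)} = - \frac{\left(g + g\right) \frac{1}{r + g}}{5} = - \frac{2 g \frac{1}{g + r}}{5} = - \frac{2 g}{5 \left(g + r\right)}$)
$11734 - I{\left(112,102 \right)} = 11734 - \left(-2\right) 112 \frac{1}{5 \cdot 112 + 5 \cdot 102} = 11734 - \left(-2\right) 112 \frac{1}{560 + 510} = 11734 - \left(-2\right) 112 \cdot \frac{1}{1070} = 11734 - - \frac{112}{535} = 11734 + \frac{112}{535} = \frac{6277802}{535}$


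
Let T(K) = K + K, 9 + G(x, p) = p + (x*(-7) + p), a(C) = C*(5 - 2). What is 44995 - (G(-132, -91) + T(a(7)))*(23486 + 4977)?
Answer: -22013830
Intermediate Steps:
a(C) = 3*C (a(C) = C*3 = 3*C)
G(x, p) = -9 - 7*x + 2*p (G(x, p) = -9 + (p + (x*(-7) + p)) = -9 + (p + (-7*x + p)) = -9 + (p + (p - 7*x)) = -9 + (-7*x + 2*p) = -9 - 7*x + 2*p)
T(K) = 2*K
44995 - (G(-132, -91) + T(a(7)))*(23486 + 4977) = 44995 - ((-9 - 7*(-132) + 2*(-91)) + 2*(3*7))*(23486 + 4977) = 44995 - ((-9 + 924 - 182) + 2*21)*28463 = 44995 - (733 + 42)*28463 = 44995 - 775*28463 = 44995 - 1*22058825 = 44995 - 22058825 = -22013830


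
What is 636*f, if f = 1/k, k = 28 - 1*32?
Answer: -159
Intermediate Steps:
k = -4 (k = 28 - 32 = -4)
f = -¼ (f = 1/(-4) = -¼ ≈ -0.25000)
636*f = 636*(-¼) = -159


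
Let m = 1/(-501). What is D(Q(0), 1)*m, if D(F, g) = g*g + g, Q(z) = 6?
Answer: -2/501 ≈ -0.0039920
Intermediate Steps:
D(F, g) = g + g² (D(F, g) = g² + g = g + g²)
m = -1/501 ≈ -0.0019960
D(Q(0), 1)*m = (1*(1 + 1))*(-1/501) = (1*2)*(-1/501) = 2*(-1/501) = -2/501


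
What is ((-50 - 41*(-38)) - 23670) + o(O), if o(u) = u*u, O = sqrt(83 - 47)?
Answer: -22126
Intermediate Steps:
O = 6 (O = sqrt(36) = 6)
o(u) = u**2
((-50 - 41*(-38)) - 23670) + o(O) = ((-50 - 41*(-38)) - 23670) + 6**2 = ((-50 + 1558) - 23670) + 36 = (1508 - 23670) + 36 = -22162 + 36 = -22126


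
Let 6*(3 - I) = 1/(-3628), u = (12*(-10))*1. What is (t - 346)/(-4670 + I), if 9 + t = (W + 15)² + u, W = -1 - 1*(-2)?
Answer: 4767192/101591255 ≈ 0.046925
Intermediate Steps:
u = -120 (u = -120*1 = -120)
W = 1 (W = -1 + 2 = 1)
I = 65305/21768 (I = 3 - ⅙/(-3628) = 3 - ⅙*(-1/3628) = 3 + 1/21768 = 65305/21768 ≈ 3.0000)
t = 127 (t = -9 + ((1 + 15)² - 120) = -9 + (16² - 120) = -9 + (256 - 120) = -9 + 136 = 127)
(t - 346)/(-4670 + I) = (127 - 346)/(-4670 + 65305/21768) = -219/(-101591255/21768) = -219*(-21768/101591255) = 4767192/101591255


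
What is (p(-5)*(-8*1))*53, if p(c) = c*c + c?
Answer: -8480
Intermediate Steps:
p(c) = c + c² (p(c) = c² + c = c + c²)
(p(-5)*(-8*1))*53 = ((-5*(1 - 5))*(-8*1))*53 = (-5*(-4)*(-8))*53 = (20*(-8))*53 = -160*53 = -8480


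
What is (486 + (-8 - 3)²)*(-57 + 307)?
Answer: 151750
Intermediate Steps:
(486 + (-8 - 3)²)*(-57 + 307) = (486 + (-11)²)*250 = (486 + 121)*250 = 607*250 = 151750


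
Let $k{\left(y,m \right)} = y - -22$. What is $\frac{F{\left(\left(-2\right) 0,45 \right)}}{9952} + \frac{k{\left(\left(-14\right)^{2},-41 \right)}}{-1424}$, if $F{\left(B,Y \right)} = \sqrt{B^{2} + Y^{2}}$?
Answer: $- \frac{131591}{885728} \approx -0.14857$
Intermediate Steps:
$k{\left(y,m \right)} = 22 + y$ ($k{\left(y,m \right)} = y + 22 = 22 + y$)
$\frac{F{\left(\left(-2\right) 0,45 \right)}}{9952} + \frac{k{\left(\left(-14\right)^{2},-41 \right)}}{-1424} = \frac{\sqrt{\left(\left(-2\right) 0\right)^{2} + 45^{2}}}{9952} + \frac{22 + \left(-14\right)^{2}}{-1424} = \sqrt{0^{2} + 2025} \cdot \frac{1}{9952} + \left(22 + 196\right) \left(- \frac{1}{1424}\right) = \sqrt{0 + 2025} \cdot \frac{1}{9952} + 218 \left(- \frac{1}{1424}\right) = \sqrt{2025} \cdot \frac{1}{9952} - \frac{109}{712} = 45 \cdot \frac{1}{9952} - \frac{109}{712} = \frac{45}{9952} - \frac{109}{712} = - \frac{131591}{885728}$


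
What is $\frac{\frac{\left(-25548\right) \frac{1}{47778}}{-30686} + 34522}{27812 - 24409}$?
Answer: $\frac{4217770541427}{415765979527} \approx 10.145$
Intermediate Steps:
$\frac{\frac{\left(-25548\right) \frac{1}{47778}}{-30686} + 34522}{27812 - 24409} = \frac{\left(-25548\right) \frac{1}{47778} \left(- \frac{1}{30686}\right) + 34522}{3403} = \left(\left(- \frac{4258}{7963}\right) \left(- \frac{1}{30686}\right) + 34522\right) \frac{1}{3403} = \left(\frac{2129}{122176309} + 34522\right) \frac{1}{3403} = \frac{4217770541427}{122176309} \cdot \frac{1}{3403} = \frac{4217770541427}{415765979527}$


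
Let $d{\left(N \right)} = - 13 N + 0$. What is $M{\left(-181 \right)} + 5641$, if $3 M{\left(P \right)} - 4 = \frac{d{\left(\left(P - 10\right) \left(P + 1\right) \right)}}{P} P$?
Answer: $- \frac{430013}{3} \approx -1.4334 \cdot 10^{5}$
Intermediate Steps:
$d{\left(N \right)} = - 13 N$
$M{\left(P \right)} = \frac{4}{3} - \frac{13 \left(1 + P\right) \left(-10 + P\right)}{3}$ ($M{\left(P \right)} = \frac{4}{3} + \frac{\frac{\left(-13\right) \left(P - 10\right) \left(P + 1\right)}{P} P}{3} = \frac{4}{3} + \frac{\frac{\left(-13\right) \left(-10 + P\right) \left(1 + P\right)}{P} P}{3} = \frac{4}{3} + \frac{\frac{\left(-13\right) \left(1 + P\right) \left(-10 + P\right)}{P} P}{3} = \frac{4}{3} + \frac{- \frac{13 \left(1 + P\right) \left(-10 + P\right)}{P} P}{3} = \frac{4}{3} + \frac{\left(-13\right) \left(1 + P\right) \left(-10 + P\right)}{3} = \frac{4}{3} - \frac{13 \left(1 + P\right) \left(-10 + P\right)}{3}$)
$M{\left(-181 \right)} + 5641 = \left(\frac{134}{3} + 39 \left(-181\right) - \frac{13 \left(-181\right)^{2}}{3}\right) + 5641 = \left(\frac{134}{3} - 7059 - \frac{425893}{3}\right) + 5641 = - \frac{446936}{3} + 5641 = - \frac{430013}{3}$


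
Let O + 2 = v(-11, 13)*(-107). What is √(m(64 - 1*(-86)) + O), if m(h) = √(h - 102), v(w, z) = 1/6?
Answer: √(-714 + 144*√3)/6 ≈ 3.5924*I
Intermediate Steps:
v(w, z) = ⅙
O = -119/6 (O = -2 + (⅙)*(-107) = -2 - 107/6 = -119/6 ≈ -19.833)
m(h) = √(-102 + h)
√(m(64 - 1*(-86)) + O) = √(√(-102 + (64 - 1*(-86))) - 119/6) = √(√(-102 + (64 + 86)) - 119/6) = √(√(-102 + 150) - 119/6) = √(√48 - 119/6) = √(4*√3 - 119/6) = √(-119/6 + 4*√3)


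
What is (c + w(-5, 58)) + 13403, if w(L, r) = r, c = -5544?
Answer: 7917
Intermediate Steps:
(c + w(-5, 58)) + 13403 = (-5544 + 58) + 13403 = -5486 + 13403 = 7917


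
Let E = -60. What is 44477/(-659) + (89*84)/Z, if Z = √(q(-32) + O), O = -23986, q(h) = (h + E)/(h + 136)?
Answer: -44477/659 - 7476*I*√16215134/623659 ≈ -67.492 - 48.271*I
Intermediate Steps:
q(h) = (-60 + h)/(136 + h) (q(h) = (h - 60)/(h + 136) = (-60 + h)/(136 + h))
Z = I*√16215134/26 (Z = √((-60 - 32)/(136 - 32) - 23986) = √(-92/104 - 23986) = √((1/104)*(-92) - 23986) = √(-23/26 - 23986) = √(-623659/26) = I*√16215134/26 ≈ 154.88*I)
44477/(-659) + (89*84)/Z = 44477/(-659) + (89*84)/((I*√16215134/26)) = 44477*(-1/659) + 7476*(-I*√16215134/623659) = -44477/659 - 7476*I*√16215134/623659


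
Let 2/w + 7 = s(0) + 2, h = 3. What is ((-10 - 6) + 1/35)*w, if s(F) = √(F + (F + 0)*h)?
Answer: 1118/175 ≈ 6.3886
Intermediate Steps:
s(F) = 2*√F (s(F) = √(F + (F + 0)*3) = √(F + F*3) = √(F + 3*F) = √(4*F) = 2*√F)
w = -⅖ (w = 2/(-7 + (2*√0 + 2)) = 2/(-7 + (2*0 + 2)) = 2/(-7 + (0 + 2)) = 2/(-7 + 2) = 2/(-5) = 2*(-⅕) = -⅖ ≈ -0.40000)
((-10 - 6) + 1/35)*w = ((-10 - 6) + 1/35)*(-⅖) = (-16 + 1/35)*(-⅖) = -559/35*(-⅖) = 1118/175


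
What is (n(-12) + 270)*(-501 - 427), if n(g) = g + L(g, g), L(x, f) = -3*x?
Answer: -272832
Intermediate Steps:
n(g) = -2*g (n(g) = g - 3*g = -2*g)
(n(-12) + 270)*(-501 - 427) = (-2*(-12) + 270)*(-501 - 427) = (24 + 270)*(-928) = 294*(-928) = -272832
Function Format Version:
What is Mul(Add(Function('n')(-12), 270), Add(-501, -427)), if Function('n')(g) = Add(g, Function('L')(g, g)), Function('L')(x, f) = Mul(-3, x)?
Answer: -272832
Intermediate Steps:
Function('n')(g) = Mul(-2, g) (Function('n')(g) = Add(g, Mul(-3, g)) = Mul(-2, g))
Mul(Add(Function('n')(-12), 270), Add(-501, -427)) = Mul(Add(Mul(-2, -12), 270), Add(-501, -427)) = Mul(Add(24, 270), -928) = Mul(294, -928) = -272832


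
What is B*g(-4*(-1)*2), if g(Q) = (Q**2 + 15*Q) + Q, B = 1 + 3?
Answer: 768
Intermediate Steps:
B = 4
g(Q) = Q**2 + 16*Q
B*g(-4*(-1)*2) = 4*((-4*(-1)*2)*(16 - 4*(-1)*2)) = 4*((4*2)*(16 + 4*2)) = 4*(8*(16 + 8)) = 4*(8*24) = 4*192 = 768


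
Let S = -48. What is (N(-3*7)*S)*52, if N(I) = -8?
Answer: 19968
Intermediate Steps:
(N(-3*7)*S)*52 = -8*(-48)*52 = 384*52 = 19968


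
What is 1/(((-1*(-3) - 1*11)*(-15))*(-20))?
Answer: -1/2400 ≈ -0.00041667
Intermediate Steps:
1/(((-1*(-3) - 1*11)*(-15))*(-20)) = 1/(((3 - 11)*(-15))*(-20)) = 1/(-8*(-15)*(-20)) = 1/(120*(-20)) = 1/(-2400) = -1/2400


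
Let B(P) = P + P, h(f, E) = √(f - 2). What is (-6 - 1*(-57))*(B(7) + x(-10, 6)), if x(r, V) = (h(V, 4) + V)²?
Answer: 3978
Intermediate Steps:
h(f, E) = √(-2 + f)
x(r, V) = (V + √(-2 + V))² (x(r, V) = (√(-2 + V) + V)² = (V + √(-2 + V))²)
B(P) = 2*P
(-6 - 1*(-57))*(B(7) + x(-10, 6)) = (-6 - 1*(-57))*(2*7 + (6 + √(-2 + 6))²) = (-6 + 57)*(14 + (6 + √4)²) = 51*(14 + (6 + 2)²) = 51*(14 + 8²) = 51*(14 + 64) = 51*78 = 3978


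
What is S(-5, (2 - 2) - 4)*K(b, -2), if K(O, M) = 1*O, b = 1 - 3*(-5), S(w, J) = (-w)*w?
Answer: -400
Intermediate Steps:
S(w, J) = -w²
b = 16 (b = 1 + 15 = 16)
K(O, M) = O
S(-5, (2 - 2) - 4)*K(b, -2) = -1*(-5)²*16 = -1*25*16 = -25*16 = -400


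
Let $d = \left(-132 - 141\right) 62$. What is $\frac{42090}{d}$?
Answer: $- \frac{7015}{2821} \approx -2.4867$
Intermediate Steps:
$d = -16926$ ($d = \left(-273\right) 62 = -16926$)
$\frac{42090}{d} = \frac{42090}{-16926} = 42090 \left(- \frac{1}{16926}\right) = - \frac{7015}{2821}$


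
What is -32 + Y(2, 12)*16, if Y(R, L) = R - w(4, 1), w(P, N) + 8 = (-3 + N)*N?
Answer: 160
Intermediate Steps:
w(P, N) = -8 + N*(-3 + N) (w(P, N) = -8 + (-3 + N)*N = -8 + N*(-3 + N))
Y(R, L) = 10 + R (Y(R, L) = R - (-8 + 1**2 - 3*1) = R - (-8 + 1 - 3) = R - 1*(-10) = R + 10 = 10 + R)
-32 + Y(2, 12)*16 = -32 + (10 + 2)*16 = -32 + 12*16 = -32 + 192 = 160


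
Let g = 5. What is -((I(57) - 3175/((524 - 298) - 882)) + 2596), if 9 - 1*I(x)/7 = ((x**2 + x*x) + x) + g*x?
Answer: 29661801/656 ≈ 45216.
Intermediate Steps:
I(x) = 63 - 42*x - 14*x**2 (I(x) = 63 - 7*(((x**2 + x*x) + x) + 5*x) = 63 - 7*(((x**2 + x**2) + x) + 5*x) = 63 - 7*((2*x**2 + x) + 5*x) = 63 - 7*((x + 2*x**2) + 5*x) = 63 - 7*(2*x**2 + 6*x) = 63 + (-42*x - 14*x**2) = 63 - 42*x - 14*x**2)
-((I(57) - 3175/((524 - 298) - 882)) + 2596) = -(((63 - 42*57 - 14*57**2) - 3175/((524 - 298) - 882)) + 2596) = -(((63 - 2394 - 14*3249) - 3175/(226 - 882)) + 2596) = -(((63 - 2394 - 45486) - 3175/(-656)) + 2596) = -((-47817 - 3175*(-1/656)) + 2596) = -((-47817 + 3175/656) + 2596) = -(-31364777/656 + 2596) = -1*(-29661801/656) = 29661801/656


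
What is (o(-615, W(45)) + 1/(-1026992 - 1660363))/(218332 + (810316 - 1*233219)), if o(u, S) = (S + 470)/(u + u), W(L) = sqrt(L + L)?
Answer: -42101936/87641604112095 - sqrt(10)/326125890 ≈ -4.9008e-7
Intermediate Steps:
W(L) = sqrt(2)*sqrt(L) (W(L) = sqrt(2*L) = sqrt(2)*sqrt(L))
o(u, S) = (470 + S)/(2*u) (o(u, S) = (470 + S)/((2*u)) = (470 + S)*(1/(2*u)) = (470 + S)/(2*u))
(o(-615, W(45)) + 1/(-1026992 - 1660363))/(218332 + (810316 - 1*233219)) = ((1/2)*(470 + sqrt(2)*sqrt(45))/(-615) + 1/(-1026992 - 1660363))/(218332 + (810316 - 1*233219)) = ((1/2)*(-1/615)*(470 + sqrt(2)*(3*sqrt(5))) + 1/(-2687355))/(218332 + (810316 - 233219)) = ((1/2)*(-1/615)*(470 + 3*sqrt(10)) - 1/2687355)/(218332 + 577097) = ((-47/123 - sqrt(10)/410) - 1/2687355)/795429 = (-42101936/110181555 - sqrt(10)/410)*(1/795429) = -42101936/87641604112095 - sqrt(10)/326125890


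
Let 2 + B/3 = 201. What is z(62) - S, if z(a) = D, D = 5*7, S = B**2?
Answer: -356374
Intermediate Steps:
B = 597 (B = -6 + 3*201 = -6 + 603 = 597)
S = 356409 (S = 597**2 = 356409)
D = 35
z(a) = 35
z(62) - S = 35 - 1*356409 = 35 - 356409 = -356374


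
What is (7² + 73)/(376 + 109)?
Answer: 122/485 ≈ 0.25155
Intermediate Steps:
(7² + 73)/(376 + 109) = (49 + 73)/485 = 122*(1/485) = 122/485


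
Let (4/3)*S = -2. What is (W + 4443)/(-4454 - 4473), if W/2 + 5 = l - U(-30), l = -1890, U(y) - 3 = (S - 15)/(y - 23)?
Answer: -34258/473131 ≈ -0.072407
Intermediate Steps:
S = -3/2 (S = (¾)*(-2) = -3/2 ≈ -1.5000)
U(y) = 3 - 33/(2*(-23 + y)) (U(y) = 3 + (-3/2 - 15)/(y - 23) = 3 - 33/(2*(-23 + y)))
W = -201221/53 (W = -10 + 2*(-1890 - 3*(-57 + 2*(-30))/(2*(-23 - 30))) = -10 + 2*(-1890 - 3*(-57 - 60)/(2*(-53))) = -10 + 2*(-1890 - 3*(-1)*(-117)/(2*53)) = -10 + 2*(-1890 - 1*351/106) = -10 + 2*(-1890 - 351/106) = -10 + 2*(-200691/106) = -10 - 200691/53 = -201221/53 ≈ -3796.6)
(W + 4443)/(-4454 - 4473) = (-201221/53 + 4443)/(-4454 - 4473) = (34258/53)/(-8927) = (34258/53)*(-1/8927) = -34258/473131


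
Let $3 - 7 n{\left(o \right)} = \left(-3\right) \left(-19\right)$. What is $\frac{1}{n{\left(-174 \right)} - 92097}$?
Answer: $- \frac{7}{644733} \approx -1.0857 \cdot 10^{-5}$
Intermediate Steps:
$n{\left(o \right)} = - \frac{54}{7}$ ($n{\left(o \right)} = \frac{3}{7} - \frac{\left(-3\right) \left(-19\right)}{7} = \frac{3}{7} - \frac{57}{7} = - \frac{54}{7}$)
$\frac{1}{n{\left(-174 \right)} - 92097} = \frac{1}{- \frac{54}{7} - 92097} = \frac{1}{- \frac{644733}{7}} = - \frac{7}{644733}$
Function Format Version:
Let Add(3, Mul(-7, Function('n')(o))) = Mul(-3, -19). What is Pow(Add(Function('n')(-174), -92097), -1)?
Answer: Rational(-7, 644733) ≈ -1.0857e-5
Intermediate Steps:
Function('n')(o) = Rational(-54, 7) (Function('n')(o) = Add(Rational(3, 7), Mul(Rational(-1, 7), Mul(-3, -19))) = Add(Rational(3, 7), Mul(Rational(-1, 7), 57)) = Add(Rational(3, 7), Rational(-57, 7)) = Rational(-54, 7))
Pow(Add(Function('n')(-174), -92097), -1) = Pow(Add(Rational(-54, 7), -92097), -1) = Pow(Rational(-644733, 7), -1) = Rational(-7, 644733)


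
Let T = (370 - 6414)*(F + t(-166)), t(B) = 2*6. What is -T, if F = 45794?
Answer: 276851464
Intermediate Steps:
t(B) = 12
T = -276851464 (T = (370 - 6414)*(45794 + 12) = -6044*45806 = -276851464)
-T = -1*(-276851464) = 276851464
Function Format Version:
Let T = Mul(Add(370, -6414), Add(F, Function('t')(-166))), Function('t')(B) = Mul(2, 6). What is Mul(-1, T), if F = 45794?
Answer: 276851464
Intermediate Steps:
Function('t')(B) = 12
T = -276851464 (T = Mul(Add(370, -6414), Add(45794, 12)) = Mul(-6044, 45806) = -276851464)
Mul(-1, T) = Mul(-1, -276851464) = 276851464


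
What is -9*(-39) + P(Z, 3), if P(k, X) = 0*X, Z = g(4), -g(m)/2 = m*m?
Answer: 351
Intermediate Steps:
g(m) = -2*m² (g(m) = -2*m*m = -2*m²)
Z = -32 (Z = -2*4² = -2*16 = -32)
P(k, X) = 0
-9*(-39) + P(Z, 3) = -9*(-39) + 0 = 351 + 0 = 351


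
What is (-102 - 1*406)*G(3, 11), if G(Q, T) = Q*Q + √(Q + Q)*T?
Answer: -4572 - 5588*√6 ≈ -18260.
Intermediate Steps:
G(Q, T) = Q² + T*√2*√Q (G(Q, T) = Q² + √(2*Q)*T = Q² + (√2*√Q)*T = Q² + T*√2*√Q)
(-102 - 1*406)*G(3, 11) = (-102 - 1*406)*(3² + 11*√2*√3) = (-102 - 406)*(9 + 11*√6) = -508*(9 + 11*√6) = -4572 - 5588*√6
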